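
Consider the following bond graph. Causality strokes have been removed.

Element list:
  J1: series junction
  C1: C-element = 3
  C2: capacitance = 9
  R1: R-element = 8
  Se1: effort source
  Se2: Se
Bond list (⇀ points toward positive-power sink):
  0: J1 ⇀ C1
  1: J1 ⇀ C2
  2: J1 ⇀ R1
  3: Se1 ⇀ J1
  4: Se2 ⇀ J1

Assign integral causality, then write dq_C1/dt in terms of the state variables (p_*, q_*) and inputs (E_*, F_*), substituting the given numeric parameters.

dq_C1/dt = E_Se1/8 + E_Se2/8 - q_C1/24 - q_C2/72

#3 stroke at J1  (Se1 (Se) sets effort on bond)
#4 stroke at J1  (source Se2 imposes e)
#0 stroke at J1  (prefer integral on C1)
#1 stroke at J1  (C2 integral (e out))
#2 stroke at R1  (closing 1-jn rule on J1)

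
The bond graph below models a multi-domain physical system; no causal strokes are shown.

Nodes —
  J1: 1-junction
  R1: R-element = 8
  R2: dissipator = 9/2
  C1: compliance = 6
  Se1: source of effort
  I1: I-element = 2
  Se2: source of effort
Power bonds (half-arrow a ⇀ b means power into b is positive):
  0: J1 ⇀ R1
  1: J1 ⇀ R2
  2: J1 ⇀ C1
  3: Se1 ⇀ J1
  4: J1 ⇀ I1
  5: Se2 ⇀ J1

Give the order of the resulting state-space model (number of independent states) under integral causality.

b3 →J1  (Se1: effort source, stroke at far end)
b5 →J1  (Se2: effort source, stroke at far end)
b2 →J1  (C1: C, integral causality)
b4 →I1  (I1 outputs flow p/I1)
b0 →J1  (common-f at J1 fixed by 4)
b1 →J1  (J1: bond 4 brought flow, rest push out)

2  (C1, I1 all integral)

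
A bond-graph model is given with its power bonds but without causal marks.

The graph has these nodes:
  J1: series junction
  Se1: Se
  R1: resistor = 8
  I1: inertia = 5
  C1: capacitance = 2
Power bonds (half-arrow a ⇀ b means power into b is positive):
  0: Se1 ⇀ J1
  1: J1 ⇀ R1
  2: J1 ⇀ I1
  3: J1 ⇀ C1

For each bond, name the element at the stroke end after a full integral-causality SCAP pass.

#0 |J1
#1 |J1
#2 |I1
#3 |J1

b0 stroke at J1  (Se1 fixes effort; stroke away)
b2 stroke at I1  (I1 outputs flow p/I1)
b1 stroke at J1  (1-jn J1 has f-setter on 2)
b3 stroke at J1  (1-jn J1 has f-setter on 2)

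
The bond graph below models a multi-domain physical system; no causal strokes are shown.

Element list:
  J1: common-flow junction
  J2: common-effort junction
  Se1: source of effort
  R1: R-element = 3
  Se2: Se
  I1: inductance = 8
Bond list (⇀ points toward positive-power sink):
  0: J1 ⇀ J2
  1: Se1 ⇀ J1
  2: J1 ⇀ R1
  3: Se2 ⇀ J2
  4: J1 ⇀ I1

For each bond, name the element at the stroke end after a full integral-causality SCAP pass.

bond 1 stroke→J1  (Se1: effort source, stroke at far end)
bond 3 stroke→J2  (Se2 fixes effort; stroke away)
bond 0 stroke→J1  (0-jn J2 has e-setter on 3)
bond 4 stroke→I1  (prefer integral on I1)
bond 2 stroke→J1  (1-jn J1 has f-setter on 4)

b0 →J1
b1 →J1
b2 →J1
b3 →J2
b4 →I1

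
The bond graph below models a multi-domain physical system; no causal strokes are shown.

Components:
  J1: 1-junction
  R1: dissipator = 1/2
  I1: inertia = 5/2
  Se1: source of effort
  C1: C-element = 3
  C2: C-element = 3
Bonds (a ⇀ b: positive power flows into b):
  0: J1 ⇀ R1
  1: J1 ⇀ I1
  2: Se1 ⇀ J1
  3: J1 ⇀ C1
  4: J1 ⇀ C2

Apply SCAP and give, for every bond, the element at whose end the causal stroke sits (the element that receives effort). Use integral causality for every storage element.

b0 stroke→J1
b1 stroke→I1
b2 stroke→J1
b3 stroke→J1
b4 stroke→J1

bond 2 →J1  (source Se1 imposes e)
bond 1 →I1  (I1 integral (f out))
bond 0 →J1  (J1: bond 1 brought flow, rest push out)
bond 3 →J1  (common-f at J1 fixed by 1)
bond 4 →J1  (J1 flow already set via bond 1)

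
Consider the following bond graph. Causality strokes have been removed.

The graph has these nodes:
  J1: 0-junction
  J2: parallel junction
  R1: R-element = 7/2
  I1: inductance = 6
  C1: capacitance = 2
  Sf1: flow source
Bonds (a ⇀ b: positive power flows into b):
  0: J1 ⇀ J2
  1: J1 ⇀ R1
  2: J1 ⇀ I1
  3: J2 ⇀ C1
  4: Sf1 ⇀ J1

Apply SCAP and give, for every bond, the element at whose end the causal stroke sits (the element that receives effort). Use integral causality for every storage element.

bond 0 |J1
bond 1 |R1
bond 2 |I1
bond 3 |J2
bond 4 |Sf1

β4 →Sf1  (Sf1 (Sf) sets flow on bond)
β2 →I1  (I1 integral (f out))
β3 →J2  (prefer integral on C1)
β0 →J1  (common-e at J2 fixed by 3)
β1 →R1  (J1: bond 0 brought effort, rest push out)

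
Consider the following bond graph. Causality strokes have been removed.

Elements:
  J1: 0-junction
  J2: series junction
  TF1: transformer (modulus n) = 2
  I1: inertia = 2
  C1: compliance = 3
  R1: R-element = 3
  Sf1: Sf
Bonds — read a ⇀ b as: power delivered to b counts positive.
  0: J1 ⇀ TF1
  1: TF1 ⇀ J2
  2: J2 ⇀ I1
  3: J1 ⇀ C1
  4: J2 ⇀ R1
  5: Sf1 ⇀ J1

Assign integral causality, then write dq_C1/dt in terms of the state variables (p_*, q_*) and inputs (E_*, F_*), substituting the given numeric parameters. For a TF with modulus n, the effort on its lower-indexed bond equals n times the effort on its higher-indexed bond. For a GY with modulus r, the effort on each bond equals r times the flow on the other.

bond 5 stroke at Sf1  (Sf1 (Sf) sets flow on bond)
bond 2 stroke at I1  (I1 integral (f out))
bond 1 stroke at J2  (J2 flow already set via bond 2)
bond 4 stroke at J2  (1-jn J2 has f-setter on 2)
bond 0 stroke at TF1  (TF1: transformer flips bond 1)
bond 3 stroke at J1  (J1: last free bond brings effort in)

dq_C1/dt = F_Sf1 - p_I1/4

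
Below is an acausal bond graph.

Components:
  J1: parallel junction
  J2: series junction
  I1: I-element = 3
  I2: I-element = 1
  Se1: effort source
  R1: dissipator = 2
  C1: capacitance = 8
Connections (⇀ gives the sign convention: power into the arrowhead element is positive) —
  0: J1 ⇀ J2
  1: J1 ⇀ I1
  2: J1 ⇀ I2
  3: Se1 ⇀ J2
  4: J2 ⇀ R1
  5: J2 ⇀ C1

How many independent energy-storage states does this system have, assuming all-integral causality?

β3 stroke→J2  (Se1: effort source, stroke at far end)
β1 stroke→I1  (prefer integral on I1)
β2 stroke→I2  (I2 outputs flow p/I2)
β0 stroke→J1  (J1: last free bond brings effort in)
β4 stroke→J2  (common-f at J2 fixed by 0)
β5 stroke→J2  (J2 flow already set via bond 0)

3  (C1, I1, I2 all integral)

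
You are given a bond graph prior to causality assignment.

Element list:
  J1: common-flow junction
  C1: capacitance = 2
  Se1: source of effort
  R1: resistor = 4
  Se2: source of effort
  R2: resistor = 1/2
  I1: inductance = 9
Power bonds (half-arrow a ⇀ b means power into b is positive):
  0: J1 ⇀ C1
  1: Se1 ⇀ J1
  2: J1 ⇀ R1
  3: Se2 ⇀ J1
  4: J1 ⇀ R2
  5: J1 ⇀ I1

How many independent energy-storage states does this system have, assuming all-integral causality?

2  (C1, I1 all integral)

bond 1 stroke→J1  (Se1 fixes effort; stroke away)
bond 3 stroke→J1  (Se2 fixes effort; stroke away)
bond 0 stroke→J1  (C1 outputs effort q/C1)
bond 5 stroke→I1  (I1 integral (f out))
bond 2 stroke→J1  (J1 flow already set via bond 5)
bond 4 stroke→J1  (J1 flow already set via bond 5)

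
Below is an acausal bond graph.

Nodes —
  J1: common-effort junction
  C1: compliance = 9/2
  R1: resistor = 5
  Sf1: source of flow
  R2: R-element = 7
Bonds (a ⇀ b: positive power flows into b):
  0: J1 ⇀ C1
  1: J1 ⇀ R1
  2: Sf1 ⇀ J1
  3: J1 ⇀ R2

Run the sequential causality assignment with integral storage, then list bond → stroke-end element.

bond 0 →J1
bond 1 →R1
bond 2 →Sf1
bond 3 →R2

bond 2 stroke→Sf1  (Sf1: flow source, stroke at near end)
bond 0 stroke→J1  (C1 outputs effort q/C1)
bond 1 stroke→R1  (0-jn J1 has e-setter on 0)
bond 3 stroke→R2  (J1: bond 0 brought effort, rest push out)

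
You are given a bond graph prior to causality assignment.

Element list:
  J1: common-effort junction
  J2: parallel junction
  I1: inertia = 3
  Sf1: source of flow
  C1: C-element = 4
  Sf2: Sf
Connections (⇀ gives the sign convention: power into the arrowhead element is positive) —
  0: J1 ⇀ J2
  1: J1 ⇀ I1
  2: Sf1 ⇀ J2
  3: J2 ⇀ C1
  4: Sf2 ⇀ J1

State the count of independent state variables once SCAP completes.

2  (C1, I1 all integral)

β2 stroke→Sf1  (source Sf1 imposes f)
β4 stroke→Sf2  (Sf2 fixes flow; stroke at Sf2)
β1 stroke→I1  (prefer integral on I1)
β0 stroke→J1  (J1 needs exactly one e-in)
β3 stroke→J2  (closing 0-jn rule on J2)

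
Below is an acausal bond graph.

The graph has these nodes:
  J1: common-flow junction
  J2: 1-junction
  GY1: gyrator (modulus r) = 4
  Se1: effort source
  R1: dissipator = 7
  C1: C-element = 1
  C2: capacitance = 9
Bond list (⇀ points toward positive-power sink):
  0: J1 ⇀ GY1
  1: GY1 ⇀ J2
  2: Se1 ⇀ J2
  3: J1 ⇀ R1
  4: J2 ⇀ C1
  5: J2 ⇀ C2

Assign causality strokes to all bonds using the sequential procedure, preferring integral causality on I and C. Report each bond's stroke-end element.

bond 0 stroke→GY1
bond 1 stroke→GY1
bond 2 stroke→J2
bond 3 stroke→J1
bond 4 stroke→J2
bond 5 stroke→J2

β2 |J2  (Se1 fixes effort; stroke away)
β4 |J2  (prefer integral on C1)
β5 |J2  (C2 integral (e out))
β1 |GY1  (only one flow-in slot at J2)
β0 |GY1  (GY1: gyrator matches bond 1)
β3 |J1  (J1: bond 0 brought flow, rest push out)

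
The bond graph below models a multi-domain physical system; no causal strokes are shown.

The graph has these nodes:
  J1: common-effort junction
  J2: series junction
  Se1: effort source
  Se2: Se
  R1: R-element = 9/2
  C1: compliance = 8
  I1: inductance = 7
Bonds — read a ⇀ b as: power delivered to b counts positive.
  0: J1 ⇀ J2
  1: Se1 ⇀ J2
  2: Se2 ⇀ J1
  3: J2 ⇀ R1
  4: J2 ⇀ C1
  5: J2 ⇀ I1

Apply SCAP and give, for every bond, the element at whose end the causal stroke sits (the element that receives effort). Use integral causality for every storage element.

β0 stroke→J2
β1 stroke→J2
β2 stroke→J1
β3 stroke→J2
β4 stroke→J2
β5 stroke→I1

#1 →J2  (Se1 (Se) sets effort on bond)
#2 →J1  (Se2: effort source, stroke at far end)
#0 →J2  (common-e at J1 fixed by 2)
#4 →J2  (C1: C, integral causality)
#5 →I1  (I1 integral (f out))
#3 →J2  (J2 flow already set via bond 5)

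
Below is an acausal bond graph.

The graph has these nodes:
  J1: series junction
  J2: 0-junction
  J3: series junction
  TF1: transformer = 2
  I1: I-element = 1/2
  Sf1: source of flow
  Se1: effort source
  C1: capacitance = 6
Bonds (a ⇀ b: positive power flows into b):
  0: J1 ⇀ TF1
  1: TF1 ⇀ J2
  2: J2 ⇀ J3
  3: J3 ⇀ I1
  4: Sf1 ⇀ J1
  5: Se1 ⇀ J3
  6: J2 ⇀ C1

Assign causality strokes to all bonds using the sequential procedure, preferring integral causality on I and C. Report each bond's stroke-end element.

bond 0 |J1
bond 1 |TF1
bond 2 |J3
bond 3 |I1
bond 4 |Sf1
bond 5 |J3
bond 6 |J2

b4 stroke→Sf1  (Sf1 fixes flow; stroke at Sf1)
b5 stroke→J3  (Se1 (Se) sets effort on bond)
b0 stroke→J1  (common-f at J1 fixed by 4)
b1 stroke→TF1  (TF1 one-in-one-out from 0)
b3 stroke→I1  (prefer integral on I1)
b2 stroke→J3  (common-f at J3 fixed by 3)
b6 stroke→J2  (only one effort-in slot at J2)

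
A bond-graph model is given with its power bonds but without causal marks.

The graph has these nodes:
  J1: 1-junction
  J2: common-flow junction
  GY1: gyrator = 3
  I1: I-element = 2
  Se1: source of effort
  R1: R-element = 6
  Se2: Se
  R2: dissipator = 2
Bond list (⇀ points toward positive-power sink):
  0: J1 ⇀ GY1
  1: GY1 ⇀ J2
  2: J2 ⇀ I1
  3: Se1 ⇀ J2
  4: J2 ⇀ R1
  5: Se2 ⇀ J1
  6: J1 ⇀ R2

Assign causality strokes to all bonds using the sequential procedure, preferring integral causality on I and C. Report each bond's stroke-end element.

β3 →J2  (source Se1 imposes e)
β5 →J1  (Se2 (Se) sets effort on bond)
β2 →I1  (prefer integral on I1)
β1 →J2  (1-jn J2 has f-setter on 2)
β4 →J2  (J2 flow already set via bond 2)
β0 →J1  (GY1 both-in/both-out from 1)
β6 →R2  (closing 1-jn rule on J1)

bond 0 stroke→J1
bond 1 stroke→J2
bond 2 stroke→I1
bond 3 stroke→J2
bond 4 stroke→J2
bond 5 stroke→J1
bond 6 stroke→R2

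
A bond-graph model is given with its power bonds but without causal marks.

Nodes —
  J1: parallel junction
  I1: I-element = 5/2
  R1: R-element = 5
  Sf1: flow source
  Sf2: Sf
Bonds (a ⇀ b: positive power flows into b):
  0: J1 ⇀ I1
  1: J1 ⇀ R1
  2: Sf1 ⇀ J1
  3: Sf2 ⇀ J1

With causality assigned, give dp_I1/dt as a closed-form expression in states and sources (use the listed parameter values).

dp_I1/dt = 5*F_Sf1 + 5*F_Sf2 - 2*p_I1

#2 →Sf1  (Sf1 (Sf) sets flow on bond)
#3 →Sf2  (Sf2 (Sf) sets flow on bond)
#0 →I1  (I1 outputs flow p/I1)
#1 →J1  (only one effort-in slot at J1)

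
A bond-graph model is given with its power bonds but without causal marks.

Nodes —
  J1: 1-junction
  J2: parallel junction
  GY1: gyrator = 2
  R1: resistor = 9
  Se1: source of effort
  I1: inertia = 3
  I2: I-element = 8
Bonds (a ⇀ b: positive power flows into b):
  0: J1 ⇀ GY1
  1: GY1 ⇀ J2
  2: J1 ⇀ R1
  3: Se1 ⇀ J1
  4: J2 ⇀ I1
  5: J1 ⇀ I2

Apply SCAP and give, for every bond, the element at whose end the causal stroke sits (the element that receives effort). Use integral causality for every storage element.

bond 3 stroke→J1  (Se1 (Se) sets effort on bond)
bond 4 stroke→I1  (I1 integral (f out))
bond 1 stroke→J2  (closing 0-jn rule on J2)
bond 0 stroke→J1  (GY1 both-in/both-out from 1)
bond 5 stroke→I2  (I2 outputs flow p/I2)
bond 2 stroke→J1  (J1: bond 5 brought flow, rest push out)

β0 stroke→J1
β1 stroke→J2
β2 stroke→J1
β3 stroke→J1
β4 stroke→I1
β5 stroke→I2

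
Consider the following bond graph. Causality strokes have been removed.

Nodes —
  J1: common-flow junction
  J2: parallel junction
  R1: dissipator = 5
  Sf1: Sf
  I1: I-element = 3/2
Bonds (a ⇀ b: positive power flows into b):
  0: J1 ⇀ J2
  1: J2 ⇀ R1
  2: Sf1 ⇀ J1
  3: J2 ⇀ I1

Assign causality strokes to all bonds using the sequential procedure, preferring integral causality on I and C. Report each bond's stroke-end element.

b2 →Sf1  (Sf1 (Sf) sets flow on bond)
b0 →J1  (J1 flow already set via bond 2)
b3 →I1  (I1: I, integral causality)
b1 →J2  (only one effort-in slot at J2)

#0 →J1
#1 →J2
#2 →Sf1
#3 →I1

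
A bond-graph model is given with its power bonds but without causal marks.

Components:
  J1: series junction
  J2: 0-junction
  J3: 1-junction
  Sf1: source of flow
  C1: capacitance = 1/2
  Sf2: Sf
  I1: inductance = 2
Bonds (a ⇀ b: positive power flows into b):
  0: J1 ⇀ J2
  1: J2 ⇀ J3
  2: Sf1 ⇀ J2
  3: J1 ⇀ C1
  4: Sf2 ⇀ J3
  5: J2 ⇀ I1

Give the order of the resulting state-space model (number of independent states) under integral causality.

2  (C1, I1 all integral)

bond 2 stroke→Sf1  (Sf1 fixes flow; stroke at Sf1)
bond 4 stroke→Sf2  (Sf2: flow source, stroke at near end)
bond 1 stroke→J3  (1-jn J3 has f-setter on 4)
bond 3 stroke→J1  (C1 integral (e out))
bond 0 stroke→J2  (closing 1-jn rule on J1)
bond 5 stroke→I1  (J2: bond 0 brought effort, rest push out)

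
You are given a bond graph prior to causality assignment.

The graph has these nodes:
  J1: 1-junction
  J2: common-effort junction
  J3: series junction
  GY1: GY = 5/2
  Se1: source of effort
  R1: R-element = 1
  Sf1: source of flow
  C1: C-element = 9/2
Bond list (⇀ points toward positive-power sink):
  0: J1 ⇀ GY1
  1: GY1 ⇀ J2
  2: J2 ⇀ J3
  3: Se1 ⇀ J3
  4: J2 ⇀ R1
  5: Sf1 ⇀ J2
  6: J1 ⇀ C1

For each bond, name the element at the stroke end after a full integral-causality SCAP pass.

β0 |GY1
β1 |GY1
β2 |J2
β3 |J3
β4 |R1
β5 |Sf1
β6 |J1

β3 stroke→J3  (Se1 (Se) sets effort on bond)
β5 stroke→Sf1  (Sf1: flow source, stroke at near end)
β2 stroke→J2  (J3: last free bond brings flow in)
β1 stroke→GY1  (0-jn J2 has e-setter on 2)
β4 stroke→R1  (0-jn J2 has e-setter on 2)
β0 stroke→GY1  (through GY1, causality inverts; strokes same side of GY1)
β6 stroke→J1  (1-jn J1 has f-setter on 0)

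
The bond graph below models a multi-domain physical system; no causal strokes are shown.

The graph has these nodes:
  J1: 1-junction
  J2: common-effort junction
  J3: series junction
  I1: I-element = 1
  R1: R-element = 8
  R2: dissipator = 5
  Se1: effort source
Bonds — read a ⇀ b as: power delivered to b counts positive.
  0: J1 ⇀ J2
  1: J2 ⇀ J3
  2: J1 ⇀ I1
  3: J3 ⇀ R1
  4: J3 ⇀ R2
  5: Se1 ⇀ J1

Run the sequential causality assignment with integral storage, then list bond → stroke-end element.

#0 stroke→J1
#1 stroke→J2
#2 stroke→I1
#3 stroke→J3
#4 stroke→J3
#5 stroke→J1

b5 stroke at J1  (Se1 (Se) sets effort on bond)
b2 stroke at I1  (I1 integral (f out))
b0 stroke at J1  (common-f at J1 fixed by 2)
b1 stroke at J2  (J2: last free bond brings effort in)
b3 stroke at J3  (J3 flow already set via bond 1)
b4 stroke at J3  (common-f at J3 fixed by 1)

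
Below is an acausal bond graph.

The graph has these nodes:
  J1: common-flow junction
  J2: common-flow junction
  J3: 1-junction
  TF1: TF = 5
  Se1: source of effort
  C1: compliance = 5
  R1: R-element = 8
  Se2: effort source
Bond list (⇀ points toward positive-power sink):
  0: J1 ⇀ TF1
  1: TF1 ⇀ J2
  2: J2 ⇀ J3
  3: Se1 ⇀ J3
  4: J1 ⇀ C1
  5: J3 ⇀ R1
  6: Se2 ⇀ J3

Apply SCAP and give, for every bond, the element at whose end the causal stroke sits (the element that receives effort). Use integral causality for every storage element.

bond 0 stroke→TF1
bond 1 stroke→J2
bond 2 stroke→J3
bond 3 stroke→J3
bond 4 stroke→J1
bond 5 stroke→R1
bond 6 stroke→J3

β3 stroke→J3  (Se1 fixes effort; stroke away)
β6 stroke→J3  (Se2 fixes effort; stroke away)
β4 stroke→J1  (C1 outputs effort q/C1)
β0 stroke→TF1  (closing 1-jn rule on J1)
β1 stroke→J2  (TF TF1: opposite of bond 0)
β2 stroke→J3  (J2: last free bond brings flow in)
β5 stroke→R1  (J3 needs exactly one f-in)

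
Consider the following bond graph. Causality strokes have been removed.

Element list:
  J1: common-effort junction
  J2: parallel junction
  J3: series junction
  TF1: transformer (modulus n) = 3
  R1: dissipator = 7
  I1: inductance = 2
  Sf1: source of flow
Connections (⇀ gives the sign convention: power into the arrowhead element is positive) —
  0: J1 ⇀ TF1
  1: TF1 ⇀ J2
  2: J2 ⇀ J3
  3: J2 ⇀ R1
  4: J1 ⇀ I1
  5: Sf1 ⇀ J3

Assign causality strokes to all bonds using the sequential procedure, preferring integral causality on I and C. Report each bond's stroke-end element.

β0 →J1
β1 →TF1
β2 →J3
β3 →J2
β4 →I1
β5 →Sf1

#5 stroke at Sf1  (Sf1: flow source, stroke at near end)
#2 stroke at J3  (J3: bond 5 brought flow, rest push out)
#4 stroke at I1  (prefer integral on I1)
#0 stroke at J1  (only one effort-in slot at J1)
#1 stroke at TF1  (TF TF1: opposite of bond 0)
#3 stroke at J2  (closing 0-jn rule on J2)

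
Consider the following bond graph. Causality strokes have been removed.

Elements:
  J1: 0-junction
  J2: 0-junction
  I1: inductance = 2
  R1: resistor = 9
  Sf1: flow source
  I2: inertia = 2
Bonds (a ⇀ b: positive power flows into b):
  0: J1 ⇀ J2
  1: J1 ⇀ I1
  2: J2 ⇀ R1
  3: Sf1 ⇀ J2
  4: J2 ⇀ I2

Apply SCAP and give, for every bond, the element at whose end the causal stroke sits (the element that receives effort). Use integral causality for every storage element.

b3 stroke→Sf1  (source Sf1 imposes f)
b1 stroke→I1  (I1 integral (f out))
b0 stroke→J1  (only one effort-in slot at J1)
b4 stroke→I2  (I2 integral (f out))
b2 stroke→J2  (J2: last free bond brings effort in)

b0 →J1
b1 →I1
b2 →J2
b3 →Sf1
b4 →I2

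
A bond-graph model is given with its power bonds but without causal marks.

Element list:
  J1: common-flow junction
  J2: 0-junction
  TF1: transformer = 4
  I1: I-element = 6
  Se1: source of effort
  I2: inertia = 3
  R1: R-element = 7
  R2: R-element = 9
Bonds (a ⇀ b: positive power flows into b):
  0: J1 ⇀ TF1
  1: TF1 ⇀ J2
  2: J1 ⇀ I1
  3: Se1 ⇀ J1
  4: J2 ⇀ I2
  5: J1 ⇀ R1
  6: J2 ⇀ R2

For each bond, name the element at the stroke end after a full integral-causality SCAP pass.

bond 3 →J1  (source Se1 imposes e)
bond 2 →I1  (I1 outputs flow p/I1)
bond 0 →J1  (J1 flow already set via bond 2)
bond 5 →J1  (common-f at J1 fixed by 2)
bond 1 →TF1  (TF1: transformer flips bond 0)
bond 4 →I2  (I2: I, integral causality)
bond 6 →J2  (J2 needs exactly one e-in)

#0 |J1
#1 |TF1
#2 |I1
#3 |J1
#4 |I2
#5 |J1
#6 |J2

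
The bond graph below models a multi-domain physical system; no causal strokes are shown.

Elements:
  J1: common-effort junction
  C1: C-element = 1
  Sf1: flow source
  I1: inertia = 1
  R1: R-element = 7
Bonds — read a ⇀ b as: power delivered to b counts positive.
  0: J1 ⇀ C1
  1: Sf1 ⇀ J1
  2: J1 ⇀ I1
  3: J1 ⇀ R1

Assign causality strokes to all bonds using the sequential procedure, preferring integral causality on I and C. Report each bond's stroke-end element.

β0 |J1
β1 |Sf1
β2 |I1
β3 |R1

β1 stroke at Sf1  (Sf1 fixes flow; stroke at Sf1)
β0 stroke at J1  (C1: C, integral causality)
β2 stroke at I1  (common-e at J1 fixed by 0)
β3 stroke at R1  (0-jn J1 has e-setter on 0)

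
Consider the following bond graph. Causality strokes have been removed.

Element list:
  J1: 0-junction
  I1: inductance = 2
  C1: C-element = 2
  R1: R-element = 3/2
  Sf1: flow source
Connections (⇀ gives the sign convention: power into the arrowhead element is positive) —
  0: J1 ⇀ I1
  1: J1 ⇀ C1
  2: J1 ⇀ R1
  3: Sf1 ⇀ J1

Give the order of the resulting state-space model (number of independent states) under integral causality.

2  (C1, I1 all integral)

#3 stroke at Sf1  (Sf1 fixes flow; stroke at Sf1)
#0 stroke at I1  (I1 outputs flow p/I1)
#1 stroke at J1  (C1: C, integral causality)
#2 stroke at R1  (0-jn J1 has e-setter on 1)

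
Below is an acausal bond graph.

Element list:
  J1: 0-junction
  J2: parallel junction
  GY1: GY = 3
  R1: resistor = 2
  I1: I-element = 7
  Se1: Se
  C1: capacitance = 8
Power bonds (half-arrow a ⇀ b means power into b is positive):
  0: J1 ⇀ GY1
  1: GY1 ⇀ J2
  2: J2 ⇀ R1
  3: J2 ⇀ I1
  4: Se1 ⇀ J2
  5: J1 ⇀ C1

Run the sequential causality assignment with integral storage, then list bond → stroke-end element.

β4 stroke at J2  (Se1 fixes effort; stroke away)
β1 stroke at GY1  (J2: bond 4 brought effort, rest push out)
β2 stroke at R1  (J2: bond 4 brought effort, rest push out)
β3 stroke at I1  (J2 effort already set via bond 4)
β0 stroke at GY1  (GY GY1: same side as bond 1)
β5 stroke at J1  (only one effort-in slot at J1)

#0 |GY1
#1 |GY1
#2 |R1
#3 |I1
#4 |J2
#5 |J1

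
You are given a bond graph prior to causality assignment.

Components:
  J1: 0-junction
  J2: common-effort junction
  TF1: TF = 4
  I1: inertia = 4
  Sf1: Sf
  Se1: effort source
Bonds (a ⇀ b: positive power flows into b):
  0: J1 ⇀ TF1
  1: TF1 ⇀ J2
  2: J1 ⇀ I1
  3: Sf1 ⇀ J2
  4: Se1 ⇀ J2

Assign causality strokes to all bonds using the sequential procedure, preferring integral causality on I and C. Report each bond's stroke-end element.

#3 →Sf1  (source Sf1 imposes f)
#4 →J2  (Se1 (Se) sets effort on bond)
#1 →TF1  (0-jn J2 has e-setter on 4)
#0 →J1  (TF TF1: opposite of bond 1)
#2 →I1  (common-e at J1 fixed by 0)

bond 0 stroke→J1
bond 1 stroke→TF1
bond 2 stroke→I1
bond 3 stroke→Sf1
bond 4 stroke→J2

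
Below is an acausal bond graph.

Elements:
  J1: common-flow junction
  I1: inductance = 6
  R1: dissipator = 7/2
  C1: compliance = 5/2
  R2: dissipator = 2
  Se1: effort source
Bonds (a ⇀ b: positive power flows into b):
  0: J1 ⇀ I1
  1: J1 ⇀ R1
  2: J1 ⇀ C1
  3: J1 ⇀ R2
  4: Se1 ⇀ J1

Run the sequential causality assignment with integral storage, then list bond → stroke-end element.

#0 →I1
#1 →J1
#2 →J1
#3 →J1
#4 →J1

#4 stroke→J1  (source Se1 imposes e)
#0 stroke→I1  (I1: I, integral causality)
#1 stroke→J1  (1-jn J1 has f-setter on 0)
#2 stroke→J1  (1-jn J1 has f-setter on 0)
#3 stroke→J1  (common-f at J1 fixed by 0)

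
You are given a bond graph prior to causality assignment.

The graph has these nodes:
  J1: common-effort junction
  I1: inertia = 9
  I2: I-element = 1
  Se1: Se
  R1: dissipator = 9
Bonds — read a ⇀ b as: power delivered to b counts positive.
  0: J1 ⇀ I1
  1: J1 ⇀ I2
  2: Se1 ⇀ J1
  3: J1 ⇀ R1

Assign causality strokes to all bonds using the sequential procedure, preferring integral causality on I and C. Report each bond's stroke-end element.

#2 |J1  (Se1: effort source, stroke at far end)
#0 |I1  (J1 effort already set via bond 2)
#1 |I2  (J1: bond 2 brought effort, rest push out)
#3 |R1  (0-jn J1 has e-setter on 2)

bond 0 stroke→I1
bond 1 stroke→I2
bond 2 stroke→J1
bond 3 stroke→R1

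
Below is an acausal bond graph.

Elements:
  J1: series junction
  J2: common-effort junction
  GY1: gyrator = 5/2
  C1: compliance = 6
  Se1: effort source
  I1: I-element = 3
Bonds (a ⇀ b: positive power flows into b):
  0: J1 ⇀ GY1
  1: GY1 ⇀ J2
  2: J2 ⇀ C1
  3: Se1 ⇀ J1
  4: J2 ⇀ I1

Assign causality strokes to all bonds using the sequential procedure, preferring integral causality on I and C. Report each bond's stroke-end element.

b0 →GY1
b1 →GY1
b2 →J2
b3 →J1
b4 →I1

bond 3 stroke→J1  (Se1 (Se) sets effort on bond)
bond 0 stroke→GY1  (J1: last free bond brings flow in)
bond 1 stroke→GY1  (through GY1, causality inverts; strokes same side of GY1)
bond 2 stroke→J2  (C1: C, integral causality)
bond 4 stroke→I1  (J2 effort already set via bond 2)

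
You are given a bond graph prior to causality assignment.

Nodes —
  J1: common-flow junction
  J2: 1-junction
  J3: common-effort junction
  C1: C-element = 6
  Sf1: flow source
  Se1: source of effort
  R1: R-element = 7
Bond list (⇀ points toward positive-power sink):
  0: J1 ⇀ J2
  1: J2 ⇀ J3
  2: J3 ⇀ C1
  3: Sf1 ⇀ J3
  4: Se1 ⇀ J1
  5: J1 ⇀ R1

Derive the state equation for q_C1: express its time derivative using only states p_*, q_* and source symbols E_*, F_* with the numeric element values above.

b3 stroke→Sf1  (Sf1 fixes flow; stroke at Sf1)
b4 stroke→J1  (source Se1 imposes e)
b2 stroke→J3  (C1 integral (e out))
b1 stroke→J2  (common-e at J3 fixed by 2)
b0 stroke→J1  (J2 needs exactly one f-in)
b5 stroke→R1  (only one flow-in slot at J1)

dq_C1/dt = E_Se1/7 + F_Sf1 - q_C1/42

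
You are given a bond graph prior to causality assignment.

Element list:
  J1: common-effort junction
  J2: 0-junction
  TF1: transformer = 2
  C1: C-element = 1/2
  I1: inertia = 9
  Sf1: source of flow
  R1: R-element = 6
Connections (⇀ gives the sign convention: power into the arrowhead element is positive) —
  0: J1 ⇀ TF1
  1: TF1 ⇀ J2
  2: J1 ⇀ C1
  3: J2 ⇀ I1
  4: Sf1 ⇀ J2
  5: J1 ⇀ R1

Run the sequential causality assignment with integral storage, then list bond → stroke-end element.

#0 stroke at TF1
#1 stroke at J2
#2 stroke at J1
#3 stroke at I1
#4 stroke at Sf1
#5 stroke at R1

β4 stroke at Sf1  (Sf1 (Sf) sets flow on bond)
β2 stroke at J1  (C1 integral (e out))
β0 stroke at TF1  (0-jn J1 has e-setter on 2)
β5 stroke at R1  (J1 effort already set via bond 2)
β1 stroke at J2  (through TF1, causality passes straight; one stroke at TF1)
β3 stroke at I1  (J2: bond 1 brought effort, rest push out)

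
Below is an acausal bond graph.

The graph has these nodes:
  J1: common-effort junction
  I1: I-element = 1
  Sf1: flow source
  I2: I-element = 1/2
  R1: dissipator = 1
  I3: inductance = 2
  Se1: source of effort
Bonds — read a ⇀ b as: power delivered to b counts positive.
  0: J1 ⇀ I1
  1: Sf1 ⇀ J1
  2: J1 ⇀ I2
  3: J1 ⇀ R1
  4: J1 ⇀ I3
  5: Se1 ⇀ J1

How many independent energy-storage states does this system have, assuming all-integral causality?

β1 →Sf1  (Sf1 (Sf) sets flow on bond)
β5 →J1  (Se1 (Se) sets effort on bond)
β0 →I1  (common-e at J1 fixed by 5)
β2 →I2  (0-jn J1 has e-setter on 5)
β3 →R1  (J1: bond 5 brought effort, rest push out)
β4 →I3  (common-e at J1 fixed by 5)

3  (I1, I2, I3 all integral)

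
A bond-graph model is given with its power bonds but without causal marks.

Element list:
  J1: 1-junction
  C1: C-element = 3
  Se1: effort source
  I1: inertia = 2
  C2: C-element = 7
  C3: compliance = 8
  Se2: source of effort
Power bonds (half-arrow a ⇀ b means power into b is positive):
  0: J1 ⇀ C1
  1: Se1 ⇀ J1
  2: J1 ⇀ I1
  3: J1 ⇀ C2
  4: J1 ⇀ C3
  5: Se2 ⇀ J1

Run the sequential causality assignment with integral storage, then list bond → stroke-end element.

#0 →J1
#1 →J1
#2 →I1
#3 →J1
#4 →J1
#5 →J1

bond 1 |J1  (source Se1 imposes e)
bond 5 |J1  (Se2 fixes effort; stroke away)
bond 0 |J1  (C1 outputs effort q/C1)
bond 2 |I1  (prefer integral on I1)
bond 3 |J1  (J1 flow already set via bond 2)
bond 4 |J1  (1-jn J1 has f-setter on 2)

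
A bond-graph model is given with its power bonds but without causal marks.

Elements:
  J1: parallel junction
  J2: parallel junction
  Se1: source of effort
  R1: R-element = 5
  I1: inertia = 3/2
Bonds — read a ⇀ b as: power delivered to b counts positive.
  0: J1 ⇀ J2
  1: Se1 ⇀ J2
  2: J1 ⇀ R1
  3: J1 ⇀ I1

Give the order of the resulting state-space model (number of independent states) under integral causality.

1  (I1 all integral)

bond 1 stroke→J2  (source Se1 imposes e)
bond 0 stroke→J1  (J2: bond 1 brought effort, rest push out)
bond 2 stroke→R1  (0-jn J1 has e-setter on 0)
bond 3 stroke→I1  (J1 effort already set via bond 0)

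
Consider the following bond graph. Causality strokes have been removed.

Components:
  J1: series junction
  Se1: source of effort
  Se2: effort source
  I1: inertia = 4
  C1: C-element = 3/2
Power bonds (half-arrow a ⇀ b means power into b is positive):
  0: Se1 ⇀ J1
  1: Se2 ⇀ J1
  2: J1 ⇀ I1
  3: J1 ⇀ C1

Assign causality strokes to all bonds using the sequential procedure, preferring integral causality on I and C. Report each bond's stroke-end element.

β0 stroke at J1  (Se1: effort source, stroke at far end)
β1 stroke at J1  (Se2 (Se) sets effort on bond)
β2 stroke at I1  (I1 integral (f out))
β3 stroke at J1  (1-jn J1 has f-setter on 2)

b0 stroke at J1
b1 stroke at J1
b2 stroke at I1
b3 stroke at J1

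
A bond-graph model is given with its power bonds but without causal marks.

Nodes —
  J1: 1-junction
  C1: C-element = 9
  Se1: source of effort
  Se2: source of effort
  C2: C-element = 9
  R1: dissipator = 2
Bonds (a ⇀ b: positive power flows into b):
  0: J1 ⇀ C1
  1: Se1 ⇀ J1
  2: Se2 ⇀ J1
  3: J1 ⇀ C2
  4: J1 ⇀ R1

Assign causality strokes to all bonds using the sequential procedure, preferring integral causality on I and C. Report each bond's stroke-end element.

b0 stroke at J1
b1 stroke at J1
b2 stroke at J1
b3 stroke at J1
b4 stroke at R1

bond 1 stroke at J1  (Se1 (Se) sets effort on bond)
bond 2 stroke at J1  (Se2 fixes effort; stroke away)
bond 0 stroke at J1  (prefer integral on C1)
bond 3 stroke at J1  (prefer integral on C2)
bond 4 stroke at R1  (J1: last free bond brings flow in)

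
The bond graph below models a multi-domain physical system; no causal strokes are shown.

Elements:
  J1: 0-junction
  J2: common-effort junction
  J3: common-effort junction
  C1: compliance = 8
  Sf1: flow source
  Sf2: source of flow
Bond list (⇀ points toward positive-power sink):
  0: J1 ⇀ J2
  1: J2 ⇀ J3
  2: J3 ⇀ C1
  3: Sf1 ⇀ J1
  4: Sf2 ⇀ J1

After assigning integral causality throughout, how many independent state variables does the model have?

bond 3 →Sf1  (Sf1 fixes flow; stroke at Sf1)
bond 4 →Sf2  (Sf2 (Sf) sets flow on bond)
bond 0 →J1  (only one effort-in slot at J1)
bond 1 →J2  (J2: last free bond brings effort in)
bond 2 →J3  (closing 0-jn rule on J3)

1  (C1 all integral)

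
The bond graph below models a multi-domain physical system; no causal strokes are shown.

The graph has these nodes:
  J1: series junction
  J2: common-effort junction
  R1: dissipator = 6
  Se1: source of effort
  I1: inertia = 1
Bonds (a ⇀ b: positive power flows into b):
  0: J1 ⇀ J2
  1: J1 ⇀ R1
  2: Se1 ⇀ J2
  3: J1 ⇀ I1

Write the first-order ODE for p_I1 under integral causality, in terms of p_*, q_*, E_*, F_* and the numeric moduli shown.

dp_I1/dt = -E_Se1 - 6*p_I1

b2 |J2  (Se1 fixes effort; stroke away)
b0 |J1  (common-e at J2 fixed by 2)
b3 |I1  (prefer integral on I1)
b1 |J1  (J1: bond 3 brought flow, rest push out)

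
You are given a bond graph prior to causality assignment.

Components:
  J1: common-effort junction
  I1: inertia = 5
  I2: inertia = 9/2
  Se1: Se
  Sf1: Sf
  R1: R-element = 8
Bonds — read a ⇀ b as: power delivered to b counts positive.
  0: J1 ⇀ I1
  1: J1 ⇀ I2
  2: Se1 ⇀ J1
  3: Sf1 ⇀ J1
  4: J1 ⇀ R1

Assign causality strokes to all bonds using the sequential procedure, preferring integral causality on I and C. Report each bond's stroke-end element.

β2 →J1  (Se1 fixes effort; stroke away)
β3 →Sf1  (Sf1 (Sf) sets flow on bond)
β0 →I1  (common-e at J1 fixed by 2)
β1 →I2  (J1 effort already set via bond 2)
β4 →R1  (common-e at J1 fixed by 2)

β0 stroke at I1
β1 stroke at I2
β2 stroke at J1
β3 stroke at Sf1
β4 stroke at R1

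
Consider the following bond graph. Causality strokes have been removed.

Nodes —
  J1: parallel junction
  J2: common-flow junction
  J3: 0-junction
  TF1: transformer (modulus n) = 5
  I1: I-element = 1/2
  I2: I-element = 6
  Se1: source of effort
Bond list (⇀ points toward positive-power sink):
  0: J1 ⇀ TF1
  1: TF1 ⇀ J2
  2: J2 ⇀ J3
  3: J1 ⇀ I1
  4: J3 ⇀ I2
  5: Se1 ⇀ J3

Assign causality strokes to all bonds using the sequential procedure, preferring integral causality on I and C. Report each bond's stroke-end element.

β5 stroke→J3  (source Se1 imposes e)
β2 stroke→J2  (0-jn J3 has e-setter on 5)
β4 stroke→I2  (J3 effort already set via bond 5)
β1 stroke→TF1  (J2 needs exactly one f-in)
β0 stroke→J1  (TF1 one-in-one-out from 1)
β3 stroke→I1  (J1: bond 0 brought effort, rest push out)

#0 |J1
#1 |TF1
#2 |J2
#3 |I1
#4 |I2
#5 |J3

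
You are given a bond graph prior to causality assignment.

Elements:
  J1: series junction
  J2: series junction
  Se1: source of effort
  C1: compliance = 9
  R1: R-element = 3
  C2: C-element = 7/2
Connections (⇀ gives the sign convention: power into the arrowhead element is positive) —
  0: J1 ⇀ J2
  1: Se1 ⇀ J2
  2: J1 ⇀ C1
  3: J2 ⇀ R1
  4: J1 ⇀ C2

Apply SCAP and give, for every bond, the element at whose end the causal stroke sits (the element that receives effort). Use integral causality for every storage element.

bond 0 stroke→J2
bond 1 stroke→J2
bond 2 stroke→J1
bond 3 stroke→R1
bond 4 stroke→J1

b1 →J2  (Se1 fixes effort; stroke away)
b2 →J1  (C1 integral (e out))
b4 →J1  (C2: C, integral causality)
b0 →J2  (closing 1-jn rule on J1)
b3 →R1  (closing 1-jn rule on J2)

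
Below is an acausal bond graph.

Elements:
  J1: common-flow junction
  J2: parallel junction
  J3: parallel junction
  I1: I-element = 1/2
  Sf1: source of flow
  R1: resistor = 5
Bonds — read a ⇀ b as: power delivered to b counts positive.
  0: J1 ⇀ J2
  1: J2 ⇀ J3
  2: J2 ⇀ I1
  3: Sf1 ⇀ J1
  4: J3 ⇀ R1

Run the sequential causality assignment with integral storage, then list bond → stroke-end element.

β0 stroke→J1
β1 stroke→J2
β2 stroke→I1
β3 stroke→Sf1
β4 stroke→J3

b3 |Sf1  (source Sf1 imposes f)
b0 |J1  (J1 flow already set via bond 3)
b2 |I1  (prefer integral on I1)
b1 |J2  (closing 0-jn rule on J2)
b4 |J3  (only one effort-in slot at J3)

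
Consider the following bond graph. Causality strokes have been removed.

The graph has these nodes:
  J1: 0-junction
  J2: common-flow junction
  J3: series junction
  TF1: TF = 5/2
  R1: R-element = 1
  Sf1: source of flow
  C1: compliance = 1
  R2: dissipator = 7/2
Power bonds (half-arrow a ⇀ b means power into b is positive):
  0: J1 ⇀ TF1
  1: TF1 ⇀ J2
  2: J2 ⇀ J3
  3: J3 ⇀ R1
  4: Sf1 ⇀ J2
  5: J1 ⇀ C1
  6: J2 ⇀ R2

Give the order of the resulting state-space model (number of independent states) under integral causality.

1  (C1 all integral)

#4 stroke→Sf1  (Sf1: flow source, stroke at near end)
#1 stroke→J2  (1-jn J2 has f-setter on 4)
#2 stroke→J2  (J2 flow already set via bond 4)
#6 stroke→J2  (J2 flow already set via bond 4)
#3 stroke→J3  (J3 flow already set via bond 2)
#0 stroke→TF1  (through TF1, causality passes straight; one stroke at TF1)
#5 stroke→J1  (J1: last free bond brings effort in)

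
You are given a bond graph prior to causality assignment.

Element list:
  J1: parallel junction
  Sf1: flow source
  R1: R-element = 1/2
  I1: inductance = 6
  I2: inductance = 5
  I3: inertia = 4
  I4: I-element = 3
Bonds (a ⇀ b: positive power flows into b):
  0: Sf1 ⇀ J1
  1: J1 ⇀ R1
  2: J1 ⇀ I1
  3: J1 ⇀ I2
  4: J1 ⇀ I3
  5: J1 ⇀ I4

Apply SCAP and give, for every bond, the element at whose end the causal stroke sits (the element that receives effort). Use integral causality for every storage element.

#0 |Sf1  (Sf1 fixes flow; stroke at Sf1)
#2 |I1  (I1: I, integral causality)
#3 |I2  (I2 outputs flow p/I2)
#4 |I3  (I3 integral (f out))
#5 |I4  (I4: I, integral causality)
#1 |J1  (closing 0-jn rule on J1)

bond 0 stroke→Sf1
bond 1 stroke→J1
bond 2 stroke→I1
bond 3 stroke→I2
bond 4 stroke→I3
bond 5 stroke→I4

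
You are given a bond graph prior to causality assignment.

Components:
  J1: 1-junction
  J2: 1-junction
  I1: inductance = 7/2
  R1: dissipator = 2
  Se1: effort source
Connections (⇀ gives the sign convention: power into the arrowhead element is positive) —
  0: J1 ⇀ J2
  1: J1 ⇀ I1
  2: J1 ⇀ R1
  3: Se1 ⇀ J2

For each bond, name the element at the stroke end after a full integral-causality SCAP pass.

#0 stroke→J1
#1 stroke→I1
#2 stroke→J1
#3 stroke→J2

b3 |J2  (Se1: effort source, stroke at far end)
b0 |J1  (closing 1-jn rule on J2)
b1 |I1  (prefer integral on I1)
b2 |J1  (J1: bond 1 brought flow, rest push out)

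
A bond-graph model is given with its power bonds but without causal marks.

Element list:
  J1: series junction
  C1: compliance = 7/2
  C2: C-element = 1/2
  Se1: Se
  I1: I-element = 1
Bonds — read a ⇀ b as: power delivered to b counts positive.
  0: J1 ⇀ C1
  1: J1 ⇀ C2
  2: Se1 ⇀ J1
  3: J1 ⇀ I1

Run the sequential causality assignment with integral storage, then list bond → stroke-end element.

b0 |J1
b1 |J1
b2 |J1
b3 |I1

bond 2 →J1  (Se1 (Se) sets effort on bond)
bond 0 →J1  (C1: C, integral causality)
bond 1 →J1  (C2 integral (e out))
bond 3 →I1  (closing 1-jn rule on J1)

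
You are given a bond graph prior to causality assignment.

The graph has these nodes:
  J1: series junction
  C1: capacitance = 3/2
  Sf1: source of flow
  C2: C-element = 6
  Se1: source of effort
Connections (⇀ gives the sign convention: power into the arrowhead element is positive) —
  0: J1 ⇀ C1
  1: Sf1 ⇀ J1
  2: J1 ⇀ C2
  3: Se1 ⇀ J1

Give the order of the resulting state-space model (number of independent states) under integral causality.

2  (C1, C2 all integral)

bond 1 stroke at Sf1  (source Sf1 imposes f)
bond 3 stroke at J1  (Se1: effort source, stroke at far end)
bond 0 stroke at J1  (J1: bond 1 brought flow, rest push out)
bond 2 stroke at J1  (common-f at J1 fixed by 1)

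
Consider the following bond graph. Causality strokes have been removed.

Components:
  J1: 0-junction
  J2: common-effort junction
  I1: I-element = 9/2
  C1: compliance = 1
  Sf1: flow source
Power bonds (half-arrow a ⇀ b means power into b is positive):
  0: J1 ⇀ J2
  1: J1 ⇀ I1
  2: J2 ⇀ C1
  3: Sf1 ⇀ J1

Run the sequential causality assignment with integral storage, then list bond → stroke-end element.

bond 3 stroke→Sf1  (Sf1: flow source, stroke at near end)
bond 1 stroke→I1  (I1: I, integral causality)
bond 0 stroke→J1  (J1: last free bond brings effort in)
bond 2 stroke→J2  (only one effort-in slot at J2)

bond 0 →J1
bond 1 →I1
bond 2 →J2
bond 3 →Sf1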